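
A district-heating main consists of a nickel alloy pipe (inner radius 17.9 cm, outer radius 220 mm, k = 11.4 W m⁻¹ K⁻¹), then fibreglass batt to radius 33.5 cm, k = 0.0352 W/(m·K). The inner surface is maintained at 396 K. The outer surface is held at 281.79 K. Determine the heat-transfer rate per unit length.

Treat each layer as a resistance in series:
  R'_nickel alloy = ln(0.220/0.179)/(2πk) = 0.2062/(2π·11.4) = 0.002879 m·K/W
  R'_fibreglass batt = ln(0.335/0.220)/(2πk) = 0.4205/(2π·0.0352) = 1.901 m·K/W
ΣR = 0.002879 + 1.901 = 1.904 m·K/W
Q' = ΔT/ΣR = (396 K − 281.79 K)/1.904 = 60.0 W/m

Q' = 60.0 W/m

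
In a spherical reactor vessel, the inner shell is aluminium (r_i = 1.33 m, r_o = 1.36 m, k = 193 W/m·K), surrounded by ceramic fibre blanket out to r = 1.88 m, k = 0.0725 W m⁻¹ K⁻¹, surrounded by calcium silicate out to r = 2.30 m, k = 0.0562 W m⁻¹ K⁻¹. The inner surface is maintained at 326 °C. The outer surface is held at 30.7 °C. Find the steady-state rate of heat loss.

Q = 819 W

Resistance network (inner→outer):
  R_aluminium = (1/1.33 − 1/1.36)/(4πk) = 0.01659/(4π·193) = 6.839×10^-6 K/W
  R_ceramic fibre blanket = (1/1.36 − 1/1.88)/(4πk) = 0.2034/(4π·0.0725) = 0.2232 K/W
  R_calcium silicate = (1/1.88 − 1/2.30)/(4πk) = 0.09713/(4π·0.0562) = 0.1375 K/W
ΣR = 6.839×10^-6 + 0.2232 + 0.1375 = 0.3607 K/W
Q = ΔT/ΣR = (326 °C − 30.7 °C)/0.3607 = 819 W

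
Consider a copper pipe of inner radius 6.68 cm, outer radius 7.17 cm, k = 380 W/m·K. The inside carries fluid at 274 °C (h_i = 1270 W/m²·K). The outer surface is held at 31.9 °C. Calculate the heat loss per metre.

Series thermal resistances, inner to outer:
  R'_conv,in = 1/(2πr h) = 1/(2π·0.0668·1270) = 0.001876 m·K/W
  R'_copper = ln(0.0717/0.0668)/(2πk) = 0.07079/(2π·380) = 2.965×10^-5 m·K/W
ΣR = 0.001876 + 2.965×10^-5 = 0.001906 m·K/W
Q' = ΔT/ΣR = (274 °C − 31.9 °C)/0.001906 = 1.27×10^5 W/m

Q' = 1.27×10^5 W/m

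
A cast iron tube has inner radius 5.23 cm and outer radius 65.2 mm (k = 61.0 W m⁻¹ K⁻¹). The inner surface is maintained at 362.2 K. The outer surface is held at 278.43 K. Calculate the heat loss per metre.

Q' = 2πk·ΔT/ln(r₂/r₁) = 2π × 61.0 × 83.77 / ln(0.0652/0.0523) = 1.46×10^5 W/m

Q' = 1.46×10^5 W/m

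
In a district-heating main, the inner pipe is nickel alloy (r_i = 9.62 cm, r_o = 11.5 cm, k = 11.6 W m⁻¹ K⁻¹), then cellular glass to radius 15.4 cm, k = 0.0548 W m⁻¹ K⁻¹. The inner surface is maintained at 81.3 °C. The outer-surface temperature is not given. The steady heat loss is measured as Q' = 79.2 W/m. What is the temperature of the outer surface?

T_out = 13.9 °C

Series resistances:
  R'_nickel alloy = ln(0.115/0.0962)/(2πk) = 0.1785/(2π·11.6) = 0.002449 m·K/W
  R'_cellular glass = ln(0.154/0.115)/(2πk) = 0.2920/(2π·0.0548) = 0.8481 m·K/W
ΣR = 0.8506 m·K/W
ΔT = Q'·ΣR = 79.2 × 0.8506 = 67.37 K
Heat flows outward, so T_out = T_in − ΔT = 81.3 − 67.37 = 13.9 °C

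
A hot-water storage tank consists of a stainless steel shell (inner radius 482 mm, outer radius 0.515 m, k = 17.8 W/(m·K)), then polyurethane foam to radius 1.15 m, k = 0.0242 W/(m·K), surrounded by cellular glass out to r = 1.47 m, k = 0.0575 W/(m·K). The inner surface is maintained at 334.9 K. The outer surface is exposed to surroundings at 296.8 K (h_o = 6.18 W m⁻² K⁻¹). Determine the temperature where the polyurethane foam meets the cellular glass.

T = 299.5 K

Series thermal resistances, inner to outer:
  R_stainless steel = (1/0.482 − 1/0.515)/(4πk) = 0.1329/(4π·17.8) = 5.943×10^-4 K/W
  R_polyurethane foam = (1/0.515 − 1/1.15)/(4πk) = 1.072/(4π·0.0242) = 3.526 K/W
  R_cellular glass = (1/1.15 − 1/1.47)/(4πk) = 0.1893/(4π·0.0575) = 0.2620 K/W
  R_conv,out = 1/(4πr²h) = 1/(4π·1.47²·6.18) = 0.005959 K/W
ΣR = 5.943×10^-4 + 3.526 + 0.2620 + 0.005959 = 3.795 K/W
Q = ΔT/ΣR = (334.9 K − 296.8 K)/3.795 = 10.04 W
From the inner boundary to the polyurethane foam/cellular glass interface, ΣR_partial = 3.527 K/W.
T_interface = T_in − Q·ΣR_partial = 334.9 K − (10.04)(3.527) = 299.5 K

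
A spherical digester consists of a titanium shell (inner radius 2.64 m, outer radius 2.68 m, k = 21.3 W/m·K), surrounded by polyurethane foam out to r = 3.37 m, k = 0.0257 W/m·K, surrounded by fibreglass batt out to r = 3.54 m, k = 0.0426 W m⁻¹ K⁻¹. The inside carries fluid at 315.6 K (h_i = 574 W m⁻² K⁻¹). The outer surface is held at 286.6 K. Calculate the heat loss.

Q = 110 W

Series thermal resistances, inner to outer:
  R_conv,in = 1/(4πr²h) = 1/(4π·2.64²·574) = 1.989×10^-5 K/W
  R_titanium = (1/2.64 − 1/2.68)/(4πk) = 0.005654/(4π·21.3) = 2.112×10^-5 K/W
  R_polyurethane foam = (1/2.68 − 1/3.37)/(4πk) = 0.07640/(4π·0.0257) = 0.2366 K/W
  R_fibreglass batt = (1/3.37 − 1/3.54)/(4πk) = 0.01425/(4π·0.0426) = 0.02662 K/W
ΣR = 1.989×10^-5 + 2.112×10^-5 + 0.2366 + 0.02662 = 0.2633 K/W
Q = ΔT/ΣR = (315.6 K − 286.6 K)/0.2633 = 110 W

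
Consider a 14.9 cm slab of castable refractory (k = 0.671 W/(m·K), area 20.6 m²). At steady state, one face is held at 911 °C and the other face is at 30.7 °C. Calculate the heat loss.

Q = kA·ΔT/L = 0.671 × 20.6 × |911 °C − 30.7 °C| / 0.149 = 81700 W

Q = 81700 W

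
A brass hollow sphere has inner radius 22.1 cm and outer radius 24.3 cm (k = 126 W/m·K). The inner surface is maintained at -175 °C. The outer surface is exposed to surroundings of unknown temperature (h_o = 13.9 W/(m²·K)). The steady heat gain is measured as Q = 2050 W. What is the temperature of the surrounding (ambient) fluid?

Sum the resistances:
  R_brass = (1/0.221 − 1/0.243)/(4πk) = 0.4097/(4π·126) = 2.587×10^-4 K/W
  R_conv,out = 1/(4πr²h) = 1/(4π·0.243²·13.9) = 0.09695 K/W
ΣR = 0.09721 K/W
ΔT = Q·ΣR = 2050 × 0.09721 = 199.3 K
Heat flows inward, so T_out = T_in + ΔT = -175 + 199.3 = 24.3 °C

T_out = 24.3 °C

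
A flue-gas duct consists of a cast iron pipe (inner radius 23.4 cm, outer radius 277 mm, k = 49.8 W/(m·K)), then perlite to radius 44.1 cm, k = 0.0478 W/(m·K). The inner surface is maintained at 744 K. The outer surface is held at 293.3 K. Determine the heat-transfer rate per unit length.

Q' = 291 W/m

Resistance network (inner→outer):
  R'_cast iron = ln(0.277/0.234)/(2πk) = 0.1687/(2π·49.8) = 5.391×10^-4 m·K/W
  R'_perlite = ln(0.441/0.277)/(2πk) = 0.4650/(2π·0.0478) = 1.548 m·K/W
ΣR = 5.391×10^-4 + 1.548 = 1.549 m·K/W
Q' = ΔT/ΣR = (744 K − 293.3 K)/1.549 = 291 W/m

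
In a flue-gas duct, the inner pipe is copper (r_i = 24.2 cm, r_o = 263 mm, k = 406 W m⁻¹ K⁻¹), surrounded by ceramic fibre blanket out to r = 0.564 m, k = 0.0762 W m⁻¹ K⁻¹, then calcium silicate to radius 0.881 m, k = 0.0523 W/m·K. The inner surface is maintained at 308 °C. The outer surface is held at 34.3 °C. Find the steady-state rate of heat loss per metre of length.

Treat each layer as a resistance in series:
  R'_copper = ln(0.263/0.242)/(2πk) = 0.08322/(2π·406) = 3.262×10^-5 m·K/W
  R'_ceramic fibre blanket = ln(0.564/0.263)/(2πk) = 0.7629/(2π·0.0762) = 1.593 m·K/W
  R'_calcium silicate = ln(0.881/0.564)/(2πk) = 0.4460/(2π·0.0523) = 1.357 m·K/W
ΣR = 3.262×10^-5 + 1.593 + 1.357 = 2.950 m·K/W
Q' = ΔT/ΣR = (308 °C − 34.3 °C)/2.950 = 92.8 W/m

Q' = 92.8 W/m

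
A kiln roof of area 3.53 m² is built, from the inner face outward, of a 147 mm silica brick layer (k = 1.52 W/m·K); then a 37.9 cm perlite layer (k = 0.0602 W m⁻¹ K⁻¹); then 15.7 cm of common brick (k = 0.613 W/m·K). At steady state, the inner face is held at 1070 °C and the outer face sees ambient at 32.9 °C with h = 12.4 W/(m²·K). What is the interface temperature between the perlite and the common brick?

T = 85 °C

Resistance network (inner→outer):
  R_silica brick = L/(kA) = 0.147/(1.52·3.53) = 0.02740 K/W
  R_perlite = L/(kA) = 0.379/(0.0602·3.53) = 1.783 K/W
  R_common brick = L/(kA) = 0.157/(0.613·3.53) = 0.07255 K/W
  R_conv,out = 1/(hA) = 1/(12.4·3.53) = 0.02285 K/W
ΣR = 0.02740 + 1.783 + 0.07255 + 0.02285 = 1.906 K/W
Q = ΔT/ΣR = (1070 °C − 32.9 °C)/1.906 = 544.1 W
From the inner boundary to the perlite/common brick interface, ΣR_partial = 1.810 K/W.
T_interface = T_in − Q·ΣR_partial = 1070 °C − (544.1)(1.810) = 85 °C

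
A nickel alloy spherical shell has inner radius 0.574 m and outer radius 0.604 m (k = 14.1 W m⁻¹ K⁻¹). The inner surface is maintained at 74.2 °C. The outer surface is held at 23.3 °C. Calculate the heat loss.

Q = 4πk·ΔT/(1/r₁ − 1/r₂) = 4π × 14.1 × 50.9 / (1/0.574 − 1/0.604) = 1.04×10^5 W

Q = 104 kW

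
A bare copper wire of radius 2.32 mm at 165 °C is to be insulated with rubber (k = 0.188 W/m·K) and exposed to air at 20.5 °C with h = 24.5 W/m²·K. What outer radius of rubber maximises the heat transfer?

r_cr = 0.767 cm

For a cylinder, r_cr = k_ins/h = 0.188/24.5 = 0.00767 m = 0.767 cm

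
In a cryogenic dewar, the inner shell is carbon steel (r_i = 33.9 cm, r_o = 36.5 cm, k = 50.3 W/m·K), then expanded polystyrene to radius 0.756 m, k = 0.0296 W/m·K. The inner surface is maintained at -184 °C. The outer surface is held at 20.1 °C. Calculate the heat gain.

Q = 53.6 W

Series thermal resistances, inner to outer:
  R_carbon steel = (1/0.339 − 1/0.365)/(4πk) = 0.2101/(4π·50.3) = 3.324×10^-4 K/W
  R_expanded polystyrene = (1/0.365 − 1/0.756)/(4πk) = 1.417/(4π·0.0296) = 3.809 K/W
ΣR = 3.324×10^-4 + 3.809 = 3.809 K/W
Q = ΔT/ΣR = (-184 °C − 20.1 °C)/3.809 = -53.6 W
(Negative Q ⇒ heat flows inward; heat gain = 53.6 W.)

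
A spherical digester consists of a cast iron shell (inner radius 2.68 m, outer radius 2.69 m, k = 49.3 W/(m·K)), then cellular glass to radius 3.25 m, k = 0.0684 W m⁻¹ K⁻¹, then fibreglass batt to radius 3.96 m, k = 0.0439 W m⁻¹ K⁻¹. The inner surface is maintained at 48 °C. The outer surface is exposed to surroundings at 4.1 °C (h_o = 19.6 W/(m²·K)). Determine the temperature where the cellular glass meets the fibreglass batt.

Series thermal resistances, inner to outer:
  R_cast iron = (1/2.68 − 1/2.69)/(4πk) = 0.001387/(4π·49.3) = 2.239×10^-6 K/W
  R_cellular glass = (1/2.69 − 1/3.25)/(4πk) = 0.06405/(4π·0.0684) = 0.07452 K/W
  R_fibreglass batt = (1/3.25 − 1/3.96)/(4πk) = 0.05517/(4π·0.0439) = 0.1000 K/W
  R_conv,out = 1/(4πr²h) = 1/(4π·3.96²·19.6) = 2.589×10^-4 K/W
ΣR = 2.239×10^-6 + 0.07452 + 0.1000 + 2.589×10^-4 = 0.1748 K/W
Q = ΔT/ΣR = (48 °C − 4.1 °C)/0.1748 = 251.1 W
From the inner boundary to the cellular glass/fibreglass batt interface, ΣR_partial = 0.07452 K/W.
T_interface = T_in − Q·ΣR_partial = 48 °C − (251.1)(0.07452) = 29.3 °C

T = 29.3 °C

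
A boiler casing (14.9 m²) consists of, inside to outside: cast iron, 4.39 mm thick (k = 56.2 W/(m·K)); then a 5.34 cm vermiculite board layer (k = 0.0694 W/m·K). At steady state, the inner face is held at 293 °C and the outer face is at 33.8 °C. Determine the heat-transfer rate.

Treat each layer as a resistance in series:
  R_cast iron = L/(kA) = 0.00439/(56.2·14.9) = 5.243×10^-6 K/W
  R_vermiculite board = L/(kA) = 0.0534/(0.0694·14.9) = 0.05164 K/W
ΣR = 5.243×10^-6 + 0.05164 = 0.05165 K/W
Q = ΔT/ΣR = (293 °C − 33.8 °C)/0.05165 = 5020 W

Q = 5.02 kW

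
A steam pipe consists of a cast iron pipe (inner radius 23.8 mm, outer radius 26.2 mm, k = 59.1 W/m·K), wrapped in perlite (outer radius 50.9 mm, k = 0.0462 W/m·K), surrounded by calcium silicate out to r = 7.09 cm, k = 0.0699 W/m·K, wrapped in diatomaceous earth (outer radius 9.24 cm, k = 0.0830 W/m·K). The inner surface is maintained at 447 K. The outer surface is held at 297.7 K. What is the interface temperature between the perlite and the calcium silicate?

T = 350.8 K

Resistance network (inner→outer):
  R'_cast iron = ln(0.0262/0.0238)/(2πk) = 0.09607/(2π·59.1) = 2.587×10^-4 m·K/W
  R'_perlite = ln(0.0509/0.0262)/(2πk) = 0.6641/(2π·0.0462) = 2.288 m·K/W
  R'_calcium silicate = ln(0.0709/0.0509)/(2πk) = 0.3314/(2π·0.0699) = 0.7546 m·K/W
  R'_diatomaceous earth = ln(0.0924/0.0709)/(2πk) = 0.2649/(2π·0.0830) = 0.5079 m·K/W
ΣR = 2.587×10^-4 + 2.288 + 0.7546 + 0.5079 = 3.551 m·K/W
Q' = ΔT/ΣR = (447 K − 297.7 K)/3.551 = 42.04 W/m
From the inner boundary to the perlite/calcium silicate interface, ΣR_partial = 2.288 m·K/W.
T_interface = T_in − Q'·ΣR_partial = 447 K − (42.04)(2.288) = 350.8 K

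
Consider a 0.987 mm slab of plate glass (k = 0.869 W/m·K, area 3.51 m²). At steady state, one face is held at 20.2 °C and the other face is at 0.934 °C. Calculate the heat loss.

Q = 59.5 kW

Q = kA·ΔT/L = 0.869 × 3.51 × |20.2 °C − 0.934 °C| / 9.87×10^-4 = 59500 W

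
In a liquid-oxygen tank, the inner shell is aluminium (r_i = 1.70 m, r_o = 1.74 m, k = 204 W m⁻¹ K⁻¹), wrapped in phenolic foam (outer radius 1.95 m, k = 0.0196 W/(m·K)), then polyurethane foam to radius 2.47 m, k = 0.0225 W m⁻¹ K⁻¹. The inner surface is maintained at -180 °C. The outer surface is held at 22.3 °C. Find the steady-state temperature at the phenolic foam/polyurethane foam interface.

T = -99.7 °C

Treat each layer as a resistance in series:
  R_aluminium = (1/1.70 − 1/1.74)/(4πk) = 0.01352/(4π·204) = 5.275×10^-6 K/W
  R_phenolic foam = (1/1.74 − 1/1.95)/(4πk) = 0.06189/(4π·0.0196) = 0.2513 K/W
  R_polyurethane foam = (1/1.95 − 1/2.47)/(4πk) = 0.1080/(4π·0.0225) = 0.3818 K/W
ΣR = 5.275×10^-6 + 0.2513 + 0.3818 = 0.6331 K/W
Q = ΔT/ΣR = (-180 °C − 22.3 °C)/0.6331 = -319.5 W
From the inner boundary to the phenolic foam/polyurethane foam interface, ΣR_partial = 0.2513 K/W.
T_interface = T_in − Q·ΣR_partial = -180 °C − (-319.5)(0.2513) = -99.7 °C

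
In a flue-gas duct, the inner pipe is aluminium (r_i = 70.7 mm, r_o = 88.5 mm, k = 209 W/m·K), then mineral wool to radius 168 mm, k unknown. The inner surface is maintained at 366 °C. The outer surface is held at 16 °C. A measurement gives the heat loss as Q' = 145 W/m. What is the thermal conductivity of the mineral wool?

k = 0.0423 W/m·K

ΣR = ΔT/Q' = |366 − 16|/145 = 2.414 m·K/W
Known resistances:
  R'_aluminium = ln(0.0885/0.0707)/(2πk) = 0.2246/(2π·209) = 1.710×10^-4 m·K/W
R_mineral wool = ΣR − ΣR_known = 2.414 − 1.710×10^-4 = 2.414 m·K/W
ln(r₂/r₁)/(2πk) = 2.414 ⇒ k = 0.6410/(2π·2.414) = 0.0423 W/m·K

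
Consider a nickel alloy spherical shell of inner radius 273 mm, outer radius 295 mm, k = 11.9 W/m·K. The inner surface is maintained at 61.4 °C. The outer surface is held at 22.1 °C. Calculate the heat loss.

Q = 21.5 kW

Q = 4πk·ΔT/(1/r₁ − 1/r₂) = 4π × 11.9 × 39.3 / (1/0.273 − 1/0.295) = 21500 W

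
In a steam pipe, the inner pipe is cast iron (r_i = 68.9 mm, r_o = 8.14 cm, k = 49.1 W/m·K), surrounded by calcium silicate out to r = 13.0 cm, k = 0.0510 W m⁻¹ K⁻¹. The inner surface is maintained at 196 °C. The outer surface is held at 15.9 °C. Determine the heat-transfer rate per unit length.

Q' = 123 W/m

Treat each layer as a resistance in series:
  R'_cast iron = ln(0.0814/0.0689)/(2πk) = 0.1667/(2π·49.1) = 5.404×10^-4 m·K/W
  R'_calcium silicate = ln(0.130/0.0814)/(2πk) = 0.4682/(2π·0.0510) = 1.461 m·K/W
ΣR = 5.404×10^-4 + 1.461 = 1.462 m·K/W
Q' = ΔT/ΣR = (196 °C − 15.9 °C)/1.462 = 123 W/m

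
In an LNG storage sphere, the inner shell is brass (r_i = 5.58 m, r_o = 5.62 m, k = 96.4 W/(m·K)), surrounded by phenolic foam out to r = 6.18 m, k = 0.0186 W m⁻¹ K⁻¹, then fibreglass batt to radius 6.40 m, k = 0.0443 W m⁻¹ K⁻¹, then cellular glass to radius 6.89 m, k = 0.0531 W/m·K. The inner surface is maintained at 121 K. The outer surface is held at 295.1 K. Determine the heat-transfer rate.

Q = 1820 W

Resistance network (inner→outer):
  R_brass = (1/5.58 − 1/5.62)/(4πk) = 0.001276/(4π·96.4) = 1.053×10^-6 K/W
  R_phenolic foam = (1/5.62 − 1/6.18)/(4πk) = 0.01612/(4π·0.0186) = 0.06898 K/W
  R_fibreglass batt = (1/6.18 − 1/6.40)/(4πk) = 0.005562/(4π·0.0443) = 0.009992 K/W
  R_cellular glass = (1/6.40 − 1/6.89)/(4πk) = 0.01111/(4π·0.0531) = 0.01665 K/W
ΣR = 1.053×10^-6 + 0.06898 + 0.009992 + 0.01665 = 0.09562 K/W
Q = ΔT/ΣR = (121 K − 295.1 K)/0.09562 = -1820 W
(Negative Q ⇒ heat flows inward; heat gain = 1820 W.)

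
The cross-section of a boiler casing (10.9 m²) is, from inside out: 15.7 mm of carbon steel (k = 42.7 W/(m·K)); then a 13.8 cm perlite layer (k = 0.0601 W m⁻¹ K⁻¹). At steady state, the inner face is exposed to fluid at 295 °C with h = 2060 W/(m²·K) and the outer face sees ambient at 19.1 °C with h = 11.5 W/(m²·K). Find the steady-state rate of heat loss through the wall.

Q = 1260 W

Series thermal resistances, inner to outer:
  R_conv,in = 1/(hA) = 1/(2060·10.9) = 4.454×10^-5 K/W
  R_carbon steel = L/(kA) = 0.0157/(42.7·10.9) = 3.373×10^-5 K/W
  R_perlite = L/(kA) = 0.138/(0.0601·10.9) = 0.2107 K/W
  R_conv,out = 1/(hA) = 1/(11.5·10.9) = 0.007978 K/W
ΣR = 4.454×10^-5 + 3.373×10^-5 + 0.2107 + 0.007978 = 0.2188 K/W
Q = ΔT/ΣR = (295 °C − 19.1 °C)/0.2188 = 1260 W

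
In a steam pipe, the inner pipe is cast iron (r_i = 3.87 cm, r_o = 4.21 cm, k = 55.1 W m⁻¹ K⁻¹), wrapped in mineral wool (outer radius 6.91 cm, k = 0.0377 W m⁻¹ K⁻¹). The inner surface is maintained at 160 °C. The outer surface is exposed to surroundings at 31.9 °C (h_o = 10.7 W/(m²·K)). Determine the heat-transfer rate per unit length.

Q' = 55.5 W/m

Resistance network (inner→outer):
  R'_cast iron = ln(0.0421/0.0387)/(2πk) = 0.08421/(2π·55.1) = 2.432×10^-4 m·K/W
  R'_mineral wool = ln(0.0691/0.0421)/(2πk) = 0.4955/(2π·0.0377) = 2.092 m·K/W
  R'_conv,out = 1/(2πr h) = 1/(2π·0.0691·10.7) = 0.2153 m·K/W
ΣR = 2.432×10^-4 + 2.092 + 0.2153 = 2.308 m·K/W
Q' = ΔT/ΣR = (160 °C − 31.9 °C)/2.308 = 55.5 W/m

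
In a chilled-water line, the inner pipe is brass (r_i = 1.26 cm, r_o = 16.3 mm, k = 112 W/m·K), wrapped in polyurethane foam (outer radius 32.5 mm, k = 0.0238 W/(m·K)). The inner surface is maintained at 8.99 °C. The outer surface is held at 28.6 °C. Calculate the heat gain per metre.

Treat each layer as a resistance in series:
  R'_brass = ln(0.0163/0.0126)/(2πk) = 0.2575/(2π·112) = 3.659×10^-4 m·K/W
  R'_polyurethane foam = ln(0.0325/0.0163)/(2πk) = 0.6901/(2π·0.0238) = 4.615 m·K/W
ΣR = 3.659×10^-4 + 4.615 = 4.615 m·K/W
Q' = ΔT/ΣR = (8.99 °C − 28.6 °C)/4.615 = -4.25 W/m
(Negative Q' ⇒ heat flows inward; heat gain = 4.25 W/m.)

Q' = 4.25 W/m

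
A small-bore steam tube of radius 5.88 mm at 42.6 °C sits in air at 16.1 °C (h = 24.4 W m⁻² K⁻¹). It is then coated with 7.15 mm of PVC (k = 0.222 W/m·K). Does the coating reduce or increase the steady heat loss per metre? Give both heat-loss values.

Critical radius for a cylinder: r_cr = k/h = 0.00910 m = 0.910 cm.
Outer radius after coating: r₂ = 0.00588 + 0.00715 = 0.01303 m.
r₁ < r_cr < r₂: heat loss rises to a maximum at r_cr then falls. Whether the coating helps depends on whether Q(r₂) has dropped back below Q(r₁).
Bare: R = 1/(2πr₁h) = 1.109 m·K/W; Q = 26.5/1.109 = 23.9 W/m.
Coated: R = R_cond + R_conv = 1.071 m·K/W; Q = 26.5/1.071 = 24.7 W/m.

increases: 23.9 → 24.7 W/m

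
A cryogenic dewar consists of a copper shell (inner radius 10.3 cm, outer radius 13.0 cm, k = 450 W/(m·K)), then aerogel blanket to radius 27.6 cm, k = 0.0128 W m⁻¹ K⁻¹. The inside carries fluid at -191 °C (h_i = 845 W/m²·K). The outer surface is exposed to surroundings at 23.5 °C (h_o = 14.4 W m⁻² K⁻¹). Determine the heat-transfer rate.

Resistance network (inner→outer):
  R_conv,in = 1/(4πr²h) = 1/(4π·0.103²·845) = 0.008877 K/W
  R_copper = (1/0.103 − 1/0.130)/(4πk) = 2.016/(4π·450) = 3.566×10^-4 K/W
  R_aerogel blanket = (1/0.130 − 1/0.276)/(4πk) = 4.069/(4π·0.0128) = 25.30 K/W
  R_conv,out = 1/(4πr²h) = 1/(4π·0.276²·14.4) = 0.07255 K/W
ΣR = 0.008877 + 3.566×10^-4 + 25.30 + 0.07255 = 25.38 K/W
Q = ΔT/ΣR = (-191 °C − 23.5 °C)/25.38 = -8.45 W
(Negative Q ⇒ heat flows inward; heat gain = 8.45 W.)

Q = 8.45 W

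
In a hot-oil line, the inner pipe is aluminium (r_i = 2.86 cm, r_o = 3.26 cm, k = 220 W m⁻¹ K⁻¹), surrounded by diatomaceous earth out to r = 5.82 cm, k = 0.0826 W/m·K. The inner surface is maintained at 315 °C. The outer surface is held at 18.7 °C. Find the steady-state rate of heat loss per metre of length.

Resistance network (inner→outer):
  R'_aluminium = ln(0.0326/0.0286)/(2πk) = 0.1309/(2π·220) = 9.470×10^-5 m·K/W
  R'_diatomaceous earth = ln(0.0582/0.0326)/(2πk) = 0.5796/(2π·0.0826) = 1.117 m·K/W
ΣR = 9.470×10^-5 + 1.117 = 1.117 m·K/W
Q' = ΔT/ΣR = (315 °C − 18.7 °C)/1.117 = 265 W/m

Q' = 265 W/m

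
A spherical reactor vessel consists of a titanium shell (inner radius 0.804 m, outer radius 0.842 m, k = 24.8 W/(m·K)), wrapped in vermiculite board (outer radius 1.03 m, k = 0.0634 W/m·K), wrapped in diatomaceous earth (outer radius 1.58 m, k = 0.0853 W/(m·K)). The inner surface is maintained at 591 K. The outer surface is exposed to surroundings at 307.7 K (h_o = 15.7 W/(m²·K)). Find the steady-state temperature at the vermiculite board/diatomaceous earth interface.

T = 460 K

Treat each layer as a resistance in series:
  R_titanium = (1/0.804 − 1/0.842)/(4πk) = 0.05613/(4π·24.8) = 1.801×10^-4 K/W
  R_vermiculite board = (1/0.842 − 1/1.03)/(4πk) = 0.2168/(4π·0.0634) = 0.2721 K/W
  R_diatomaceous earth = (1/1.03 − 1/1.58)/(4πk) = 0.3380/(4π·0.0853) = 0.3153 K/W
  R_conv,out = 1/(4πr²h) = 1/(4π·1.58²·15.7) = 0.002030 K/W
ΣR = 1.801×10^-4 + 0.2721 + 0.3153 + 0.002030 = 0.5896 K/W
Q = ΔT/ΣR = (591 K − 307.7 K)/0.5896 = 480.5 W
From the inner boundary to the vermiculite board/diatomaceous earth interface, ΣR_partial = 0.2723 K/W.
T_interface = T_in − Q·ΣR_partial = 591 K − (480.5)(0.2723) = 460 K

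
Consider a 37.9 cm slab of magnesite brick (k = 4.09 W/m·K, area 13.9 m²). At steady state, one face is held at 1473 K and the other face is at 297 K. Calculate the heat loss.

Q = 176 kW

Q = kA·ΔT/L = 4.09 × 13.9 × |1473 K − 297 K| / 0.379 = 1.76×10^5 W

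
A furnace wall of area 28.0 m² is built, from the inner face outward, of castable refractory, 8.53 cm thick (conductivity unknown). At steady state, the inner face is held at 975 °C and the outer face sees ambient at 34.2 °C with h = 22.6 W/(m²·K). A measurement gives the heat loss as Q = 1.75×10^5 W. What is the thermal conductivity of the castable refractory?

k = 0.803 W/m·K

ΣR = ΔT/Q = |975 − 34.2|/1.75×10^5 = 0.005376 K/W
Known resistances:
  R_conv,out = 1/(hA) = 1/(22.6·28.0) = 0.001580 K/W
R_castable refractory = ΣR − ΣR_known = 0.005376 − 0.001580 = 0.003796 K/W
L/(kA) = 0.003796 ⇒ k = 0.0853/(0.003796·28.0) = 0.803 W/m·K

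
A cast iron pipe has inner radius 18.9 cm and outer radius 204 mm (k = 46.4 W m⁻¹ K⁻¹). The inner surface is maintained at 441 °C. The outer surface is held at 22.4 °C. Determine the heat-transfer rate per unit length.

Q' = 2πk·ΔT/ln(r₂/r₁) = 2π × 46.4 × 418.6 / ln(0.204/0.189) = 1.60×10^6 W/m

Q' = 1.60×10^6 W/m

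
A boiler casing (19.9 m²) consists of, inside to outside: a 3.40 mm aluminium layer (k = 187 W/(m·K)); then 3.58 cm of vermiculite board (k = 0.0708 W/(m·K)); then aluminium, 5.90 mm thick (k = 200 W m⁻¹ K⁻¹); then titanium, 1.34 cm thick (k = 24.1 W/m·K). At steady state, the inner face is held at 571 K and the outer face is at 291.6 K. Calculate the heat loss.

Q = 11000 W

Treat each layer as a resistance in series:
  R_aluminium = L/(kA) = 0.00340/(187·19.9) = 9.137×10^-7 K/W
  R_vermiculite board = L/(kA) = 0.0358/(0.0708·19.9) = 0.02541 K/W
  R_aluminium = L/(kA) = 0.00590/(200·19.9) = 1.482×10^-6 K/W
  R_titanium = L/(kA) = 0.0134/(24.1·19.9) = 2.794×10^-5 K/W
ΣR = 9.137×10^-7 + 0.02541 + 1.482×10^-6 + 2.794×10^-5 = 0.02544 K/W
Q = ΔT/ΣR = (571 K − 291.6 K)/0.02544 = 11000 W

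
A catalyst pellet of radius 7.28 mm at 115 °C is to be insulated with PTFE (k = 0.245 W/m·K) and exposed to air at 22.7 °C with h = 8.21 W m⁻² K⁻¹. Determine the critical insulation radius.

For a sphere, r_cr = 2k_ins/h = 2·0.245/8.21 = 0.0597 m = 5.97 cm

r_cr = 5.97 cm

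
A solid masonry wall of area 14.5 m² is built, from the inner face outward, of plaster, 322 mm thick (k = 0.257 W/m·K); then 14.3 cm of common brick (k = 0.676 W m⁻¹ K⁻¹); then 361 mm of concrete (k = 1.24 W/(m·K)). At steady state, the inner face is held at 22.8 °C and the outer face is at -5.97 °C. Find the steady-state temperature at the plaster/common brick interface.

T = 2.27 °C

Resistance network (inner→outer):
  R_plaster = L/(kA) = 0.322/(0.257·14.5) = 0.08641 K/W
  R_common brick = L/(kA) = 0.143/(0.676·14.5) = 0.01459 K/W
  R_concrete = L/(kA) = 0.361/(1.24·14.5) = 0.02008 K/W
ΣR = 0.08641 + 0.01459 + 0.02008 = 0.1211 K/W
Q = ΔT/ΣR = (22.8 °C − -5.97 °C)/0.1211 = 237.6 W
From the inner boundary to the plaster/common brick interface, ΣR_partial = 0.08641 K/W.
T_interface = T_in − Q·ΣR_partial = 22.8 °C − (237.6)(0.08641) = 2.27 °C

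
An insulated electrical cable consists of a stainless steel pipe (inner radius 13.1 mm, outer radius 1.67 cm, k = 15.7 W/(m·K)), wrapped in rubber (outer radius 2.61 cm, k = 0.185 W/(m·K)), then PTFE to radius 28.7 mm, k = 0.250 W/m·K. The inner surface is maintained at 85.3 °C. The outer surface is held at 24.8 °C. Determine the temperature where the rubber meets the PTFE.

T = 33.0 °C

Treat each layer as a resistance in series:
  R'_stainless steel = ln(0.0167/0.0131)/(2πk) = 0.2428/(2π·15.7) = 0.002461 m·K/W
  R'_rubber = ln(0.0261/0.0167)/(2πk) = 0.4465/(2π·0.185) = 0.3841 m·K/W
  R'_PTFE = ln(0.0287/0.0261)/(2πk) = 0.09496/(2π·0.250) = 0.06045 m·K/W
ΣR = 0.002461 + 0.3841 + 0.06045 = 0.4470 m·K/W
Q' = ΔT/ΣR = (85.3 °C − 24.8 °C)/0.4470 = 135.3 W/m
From the inner boundary to the rubber/PTFE interface, ΣR_partial = 0.3866 m·K/W.
T_interface = T_in − Q'·ΣR_partial = 85.3 °C − (135.3)(0.3866) = 33.0 °C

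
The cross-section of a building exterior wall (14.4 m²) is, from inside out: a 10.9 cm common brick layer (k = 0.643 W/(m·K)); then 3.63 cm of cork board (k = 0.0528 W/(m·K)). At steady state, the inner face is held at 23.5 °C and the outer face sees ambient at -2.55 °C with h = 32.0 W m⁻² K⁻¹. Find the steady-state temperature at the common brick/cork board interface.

T = 18.5 °C

Treat each layer as a resistance in series:
  R_common brick = L/(kA) = 0.109/(0.643·14.4) = 0.01177 K/W
  R_cork board = L/(kA) = 0.0363/(0.0528·14.4) = 0.04774 K/W
  R_conv,out = 1/(hA) = 1/(32.0·14.4) = 0.002170 K/W
ΣR = 0.01177 + 0.04774 + 0.002170 = 0.06168 K/W
Q = ΔT/ΣR = (23.5 °C − -2.55 °C)/0.06168 = 422.3 W
From the inner boundary to the common brick/cork board interface, ΣR_partial = 0.01177 K/W.
T_interface = T_in − Q·ΣR_partial = 23.5 °C − (422.3)(0.01177) = 18.5 °C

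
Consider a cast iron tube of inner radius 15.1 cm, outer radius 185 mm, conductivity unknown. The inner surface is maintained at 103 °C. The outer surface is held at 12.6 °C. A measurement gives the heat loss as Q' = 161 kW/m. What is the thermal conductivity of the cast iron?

k = 57.6 W/m·K

ΣR = ΔT/Q' = |103 − 12.6|/1.61×10^5 = 5.615×10^-4 m·K/W
ln(r₂/r₁)/(2πk) = 5.615×10^-4 ⇒ k = 0.2031/(2π·5.615×10^-4) = 57.6 W/m·K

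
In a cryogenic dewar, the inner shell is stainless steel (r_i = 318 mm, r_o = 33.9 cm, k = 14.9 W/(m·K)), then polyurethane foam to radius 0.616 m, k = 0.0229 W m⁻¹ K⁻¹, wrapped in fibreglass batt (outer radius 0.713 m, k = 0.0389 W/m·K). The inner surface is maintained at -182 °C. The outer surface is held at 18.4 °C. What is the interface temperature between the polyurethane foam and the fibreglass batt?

T = 0.5 °C

Resistance network (inner→outer):
  R_stainless steel = (1/0.318 − 1/0.339)/(4πk) = 0.1948/(4π·14.9) = 0.001040 K/W
  R_polyurethane foam = (1/0.339 − 1/0.616)/(4πk) = 1.326/(4π·0.0229) = 4.610 K/W
  R_fibreglass batt = (1/0.616 − 1/0.713)/(4πk) = 0.2209/(4π·0.0389) = 0.4518 K/W
ΣR = 0.001040 + 4.610 + 0.4518 = 5.063 K/W
Q = ΔT/ΣR = (-182 °C − 18.4 °C)/5.063 = -39.58 W
From the inner boundary to the polyurethane foam/fibreglass batt interface, ΣR_partial = 4.611 K/W.
T_interface = T_in − Q·ΣR_partial = -182 °C − (-39.58)(4.611) = 0.5 °C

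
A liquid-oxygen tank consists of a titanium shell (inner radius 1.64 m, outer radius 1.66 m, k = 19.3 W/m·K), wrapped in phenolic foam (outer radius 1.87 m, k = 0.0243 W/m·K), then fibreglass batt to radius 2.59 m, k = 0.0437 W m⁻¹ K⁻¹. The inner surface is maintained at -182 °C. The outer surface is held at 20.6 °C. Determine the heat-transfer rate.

Q = 412 W

Treat each layer as a resistance in series:
  R_titanium = (1/1.64 − 1/1.66)/(4πk) = 0.007346/(4π·19.3) = 3.029×10^-5 K/W
  R_phenolic foam = (1/1.66 − 1/1.87)/(4πk) = 0.06765/(4π·0.0243) = 0.2215 K/W
  R_fibreglass batt = (1/1.87 − 1/2.59)/(4πk) = 0.1487/(4π·0.0437) = 0.2707 K/W
ΣR = 3.029×10^-5 + 0.2215 + 0.2707 = 0.4922 K/W
Q = ΔT/ΣR = (-182 °C − 20.6 °C)/0.4922 = -412 W
(Negative Q ⇒ heat flows inward; heat gain = 412 W.)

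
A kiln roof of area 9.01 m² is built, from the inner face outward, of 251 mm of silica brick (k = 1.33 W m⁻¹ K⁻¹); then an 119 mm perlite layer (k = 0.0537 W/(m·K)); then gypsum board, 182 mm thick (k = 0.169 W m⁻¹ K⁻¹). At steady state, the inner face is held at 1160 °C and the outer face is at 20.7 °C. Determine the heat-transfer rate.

Resistance network (inner→outer):
  R_silica brick = L/(kA) = 0.251/(1.33·9.01) = 0.02095 K/W
  R_perlite = L/(kA) = 0.119/(0.0537·9.01) = 0.2460 K/W
  R_gypsum board = L/(kA) = 0.182/(0.169·9.01) = 0.1195 K/W
ΣR = 0.02095 + 0.2460 + 0.1195 = 0.3865 K/W
Q = ΔT/ΣR = (1160 °C − 20.7 °C)/0.3865 = 2950 W

Q = 2.95 kW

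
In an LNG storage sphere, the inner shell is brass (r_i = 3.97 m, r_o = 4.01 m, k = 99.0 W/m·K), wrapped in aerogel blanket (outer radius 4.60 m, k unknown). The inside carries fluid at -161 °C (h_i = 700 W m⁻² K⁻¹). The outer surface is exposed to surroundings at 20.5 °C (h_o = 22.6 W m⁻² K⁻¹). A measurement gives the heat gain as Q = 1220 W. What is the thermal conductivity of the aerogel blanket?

ΣR = ΔT/Q = |-161 − 20.5|/1220 = 0.1488 K/W
Known resistances:
  R_conv,in = 1/(4πr²h) = 1/(4π·3.97²·700) = 7.213×10^-6 K/W
  R_brass = (1/3.97 − 1/4.01)/(4πk) = 0.002513/(4π·99.0) = 2.020×10^-6 K/W
  R_conv,out = 1/(4πr²h) = 1/(4π·4.60²·22.6) = 1.664×10^-4 K/W
R_aerogel blanket = ΣR − ΣR_known = 0.1488 − 1.756×10^-4 = 0.1486 K/W
(1/r₁−1/r₂)/(4πk) = 0.1486 ⇒ k = 0.03199/(4π·0.1486) = 0.0171 W/m·K

k = 0.0171 W/m·K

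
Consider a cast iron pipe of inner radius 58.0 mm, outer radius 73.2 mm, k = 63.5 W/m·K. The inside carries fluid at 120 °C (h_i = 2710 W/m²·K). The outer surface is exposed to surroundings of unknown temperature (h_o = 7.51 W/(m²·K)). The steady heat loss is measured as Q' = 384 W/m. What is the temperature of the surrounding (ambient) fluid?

T_out = 8.2 °C

Series resistances:
  R'_conv,in = 1/(2πr h) = 1/(2π·0.0580·2710) = 0.001013 m·K/W
  R'_cast iron = ln(0.0732/0.0580)/(2πk) = 0.2328/(2π·63.5) = 5.834×10^-4 m·K/W
  R'_conv,out = 1/(2πr h) = 1/(2π·0.0732·7.51) = 0.2895 m·K/W
ΣR = 0.2911 m·K/W
ΔT = Q'·ΣR = 384 × 0.2911 = 111.8 K
Heat flows outward, so T_out = T_in − ΔT = 120 − 111.8 = 8.2 °C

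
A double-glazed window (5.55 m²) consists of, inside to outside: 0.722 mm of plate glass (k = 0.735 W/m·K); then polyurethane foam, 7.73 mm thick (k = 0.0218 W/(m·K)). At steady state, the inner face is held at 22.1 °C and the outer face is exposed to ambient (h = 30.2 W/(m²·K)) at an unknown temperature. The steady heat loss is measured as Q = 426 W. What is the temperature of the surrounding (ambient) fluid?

T_out = -7.73 °C

Sum the resistances:
  R_plate glass = L/(kA) = 7.22×10^-4/(0.735·5.55) = 1.770×10^-4 K/W
  R_polyurethane foam = L/(kA) = 0.00773/(0.0218·5.55) = 0.06389 K/W
  R_conv,out = 1/(hA) = 1/(30.2·5.55) = 0.005966 K/W
ΣR = 0.07003 K/W
ΔT = Q·ΣR = 426 × 0.07003 = 29.83 K
Heat flows outward, so T_out = T_in − ΔT = 22.1 − 29.83 = -7.73 °C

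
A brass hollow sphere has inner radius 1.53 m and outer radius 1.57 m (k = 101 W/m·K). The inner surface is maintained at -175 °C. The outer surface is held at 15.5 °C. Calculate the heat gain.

Q = 4πk·ΔT/(1/r₁ − 1/r₂) = 4π × 101 × 190.5 / (1/1.53 − 1/1.57) = 1.45×10^7 W

Q = 14500 kW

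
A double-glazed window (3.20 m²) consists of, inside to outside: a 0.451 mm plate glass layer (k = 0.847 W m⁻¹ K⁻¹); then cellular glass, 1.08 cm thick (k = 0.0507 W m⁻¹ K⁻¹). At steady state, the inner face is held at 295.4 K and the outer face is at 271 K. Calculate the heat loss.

Q = 366 W

Resistance network (inner→outer):
  R_plate glass = L/(kA) = 4.51×10^-4/(0.847·3.20) = 1.664×10^-4 K/W
  R_cellular glass = L/(kA) = 0.0108/(0.0507·3.20) = 0.06657 K/W
ΣR = 1.664×10^-4 + 0.06657 = 0.06674 K/W
Q = ΔT/ΣR = (295.4 K − 271 K)/0.06674 = 366 W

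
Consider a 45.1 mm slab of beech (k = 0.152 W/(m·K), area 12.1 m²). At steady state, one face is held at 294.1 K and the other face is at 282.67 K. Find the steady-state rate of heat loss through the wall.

Q = kA·ΔT/L = 0.152 × 12.1 × |294.1 K − 282.67 K| / 0.0451 = 466 W

Q = 466 W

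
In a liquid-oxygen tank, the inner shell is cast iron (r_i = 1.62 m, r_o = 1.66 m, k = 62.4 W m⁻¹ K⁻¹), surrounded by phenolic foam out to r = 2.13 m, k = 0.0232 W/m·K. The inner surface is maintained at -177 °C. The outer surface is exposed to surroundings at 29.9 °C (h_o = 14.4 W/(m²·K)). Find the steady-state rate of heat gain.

Q = 453 W

Series thermal resistances, inner to outer:
  R_cast iron = (1/1.62 − 1/1.66)/(4πk) = 0.01487/(4π·62.4) = 1.897×10^-5 K/W
  R_phenolic foam = (1/1.66 − 1/2.13)/(4πk) = 0.1329/(4π·0.0232) = 0.4559 K/W
  R_conv,out = 1/(4πr²h) = 1/(4π·2.13²·14.4) = 0.001218 K/W
ΣR = 1.897×10^-5 + 0.4559 + 0.001218 = 0.4571 K/W
Q = ΔT/ΣR = (-177 °C − 29.9 °C)/0.4571 = -453 W
(Negative Q ⇒ heat flows inward; heat gain = 453 W.)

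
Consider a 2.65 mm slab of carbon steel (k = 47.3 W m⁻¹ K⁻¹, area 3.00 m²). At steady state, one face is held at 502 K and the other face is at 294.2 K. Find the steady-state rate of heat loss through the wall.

Q = 11100 kW

Q = kA·ΔT/L = 47.3 × 3.00 × |502 K − 294.2 K| / 0.00265 = 1.11×10^7 W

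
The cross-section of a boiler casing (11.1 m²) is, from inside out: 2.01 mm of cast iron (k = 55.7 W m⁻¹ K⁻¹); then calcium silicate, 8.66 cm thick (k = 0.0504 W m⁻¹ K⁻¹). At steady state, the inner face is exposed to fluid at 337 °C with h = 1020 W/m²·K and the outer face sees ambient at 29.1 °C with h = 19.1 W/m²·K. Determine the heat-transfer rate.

Q = 1930 W

Series thermal resistances, inner to outer:
  R_conv,in = 1/(hA) = 1/(1020·11.1) = 8.832×10^-5 K/W
  R_cast iron = L/(kA) = 0.00201/(55.7·11.1) = 3.251×10^-6 K/W
  R_calcium silicate = L/(kA) = 0.0866/(0.0504·11.1) = 0.1548 K/W
  R_conv,out = 1/(hA) = 1/(19.1·11.1) = 0.004717 K/W
ΣR = 8.832×10^-5 + 3.251×10^-6 + 0.1548 + 0.004717 = 0.1596 K/W
Q = ΔT/ΣR = (337 °C − 29.1 °C)/0.1596 = 1930 W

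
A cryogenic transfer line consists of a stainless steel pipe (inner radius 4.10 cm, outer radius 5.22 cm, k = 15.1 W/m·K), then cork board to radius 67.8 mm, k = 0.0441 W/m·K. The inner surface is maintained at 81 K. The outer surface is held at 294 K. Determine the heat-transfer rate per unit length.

Resistance network (inner→outer):
  R'_stainless steel = ln(0.0522/0.0410)/(2πk) = 0.2415/(2π·15.1) = 0.002546 m·K/W
  R'_cork board = ln(0.0678/0.0522)/(2πk) = 0.2615/(2π·0.0441) = 0.9437 m·K/W
ΣR = 0.002546 + 0.9437 = 0.9462 m·K/W
Q' = ΔT/ΣR = (81 K − 294 K)/0.9462 = -225 W/m
(Negative Q' ⇒ heat flows inward; heat gain = 225 W/m.)

Q' = 225 W/m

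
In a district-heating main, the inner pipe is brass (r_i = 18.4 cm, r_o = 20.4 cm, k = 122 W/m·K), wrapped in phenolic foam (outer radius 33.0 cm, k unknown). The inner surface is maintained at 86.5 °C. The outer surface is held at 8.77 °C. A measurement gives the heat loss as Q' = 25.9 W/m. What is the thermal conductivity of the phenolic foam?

ΣR = ΔT/Q' = |86.5 − 8.77|/25.9 = 3.001 m·K/W
Known resistances:
  R'_brass = ln(0.204/0.184)/(2πk) = 0.1032/(2π·122) = 1.346×10^-4 m·K/W
R_phenolic foam = ΣR − ΣR_known = 3.001 − 1.346×10^-4 = 3.001 m·K/W
ln(r₂/r₁)/(2πk) = 3.001 ⇒ k = 0.4810/(2π·3.001) = 0.0255 W/m·K

k = 0.0255 W/m·K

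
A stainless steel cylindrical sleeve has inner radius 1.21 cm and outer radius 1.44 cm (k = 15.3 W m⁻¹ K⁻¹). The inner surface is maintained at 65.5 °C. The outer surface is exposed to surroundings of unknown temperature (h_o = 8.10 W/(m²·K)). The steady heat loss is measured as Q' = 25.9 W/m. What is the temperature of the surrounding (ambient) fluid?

Series resistances:
  R'_stainless steel = ln(0.0144/0.0121)/(2πk) = 0.1740/(2π·15.3) = 0.001810 m·K/W
  R'_conv,out = 1/(2πr h) = 1/(2π·0.0144·8.10) = 1.364 m·K/W
ΣR = 1.366 m·K/W
ΔT = Q'·ΣR = 25.9 × 1.366 = 35.38 K
Heat flows outward, so T_out = T_in − ΔT = 65.5 − 35.38 = 30.1 °C

T_out = 30.1 °C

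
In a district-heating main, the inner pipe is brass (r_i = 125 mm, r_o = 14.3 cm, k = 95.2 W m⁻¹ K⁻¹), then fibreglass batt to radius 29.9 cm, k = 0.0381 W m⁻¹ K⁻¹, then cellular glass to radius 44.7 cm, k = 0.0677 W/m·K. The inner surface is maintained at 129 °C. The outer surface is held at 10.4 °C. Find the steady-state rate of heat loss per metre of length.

Resistance network (inner→outer):
  R'_brass = ln(0.143/0.125)/(2πk) = 0.1345/(2π·95.2) = 2.249×10^-4 m·K/W
  R'_fibreglass batt = ln(0.299/0.143)/(2πk) = 0.7376/(2π·0.0381) = 3.081 m·K/W
  R'_cellular glass = ln(0.447/0.299)/(2πk) = 0.4021/(2π·0.0677) = 0.9453 m·K/W
ΣR = 2.249×10^-4 + 3.081 + 0.9453 = 4.027 m·K/W
Q' = ΔT/ΣR = (129 °C − 10.4 °C)/4.027 = 29.5 W/m

Q' = 29.5 W/m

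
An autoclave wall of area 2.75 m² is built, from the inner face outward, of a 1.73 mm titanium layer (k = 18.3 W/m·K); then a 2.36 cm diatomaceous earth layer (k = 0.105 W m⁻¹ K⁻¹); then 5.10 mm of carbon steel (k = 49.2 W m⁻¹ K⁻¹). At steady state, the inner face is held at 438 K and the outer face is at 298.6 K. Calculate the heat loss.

Resistance network (inner→outer):
  R_titanium = L/(kA) = 0.00173/(18.3·2.75) = 3.438×10^-5 K/W
  R_diatomaceous earth = L/(kA) = 0.0236/(0.105·2.75) = 0.08173 K/W
  R_carbon steel = L/(kA) = 0.00510/(49.2·2.75) = 3.769×10^-5 K/W
ΣR = 3.438×10^-5 + 0.08173 + 3.769×10^-5 = 0.08180 K/W
Q = ΔT/ΣR = (438 K − 298.6 K)/0.08180 = 1700 W

Q = 1700 W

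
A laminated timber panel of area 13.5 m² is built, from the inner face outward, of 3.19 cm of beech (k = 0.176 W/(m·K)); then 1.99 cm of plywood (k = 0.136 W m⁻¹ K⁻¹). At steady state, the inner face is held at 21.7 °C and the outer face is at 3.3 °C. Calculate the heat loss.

Q = 758 W

Resistance network (inner→outer):
  R_beech = L/(kA) = 0.0319/(0.176·13.5) = 0.01343 K/W
  R_plywood = L/(kA) = 0.0199/(0.136·13.5) = 0.01084 K/W
ΣR = 0.01343 + 0.01084 = 0.02427 K/W
Q = ΔT/ΣR = (21.7 °C − 3.3 °C)/0.02427 = 758 W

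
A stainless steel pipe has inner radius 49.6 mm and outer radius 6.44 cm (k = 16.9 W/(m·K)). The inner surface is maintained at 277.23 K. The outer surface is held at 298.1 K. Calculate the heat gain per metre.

Q' = 8490 W/m

Q' = 2πk·ΔT/ln(r₂/r₁) = 2π × 16.9 × 20.87 / ln(0.0644/0.0496) = 8490 W/m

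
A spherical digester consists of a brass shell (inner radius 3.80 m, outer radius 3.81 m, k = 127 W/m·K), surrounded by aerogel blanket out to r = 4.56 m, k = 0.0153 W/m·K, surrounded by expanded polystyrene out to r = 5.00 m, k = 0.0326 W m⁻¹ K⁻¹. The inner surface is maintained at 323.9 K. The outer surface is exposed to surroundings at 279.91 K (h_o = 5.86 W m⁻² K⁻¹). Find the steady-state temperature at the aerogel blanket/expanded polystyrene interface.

T = 287.6 K

Resistance network (inner→outer):
  R_brass = (1/3.80 − 1/3.81)/(4πk) = 6.907×10^-4/(4π·127) = 4.328×10^-7 K/W
  R_aerogel blanket = (1/3.81 − 1/4.56)/(4πk) = 0.04317/(4π·0.0153) = 0.2245 K/W
  R_expanded polystyrene = (1/4.56 − 1/5.00)/(4πk) = 0.01930/(4π·0.0326) = 0.04711 K/W
  R_conv,out = 1/(4πr²h) = 1/(4π·5.00²·5.86) = 5.432×10^-4 K/W
ΣR = 4.328×10^-7 + 0.2245 + 0.04711 + 5.432×10^-4 = 0.2722 K/W
Q = ΔT/ΣR = (323.9 K − 279.91 K)/0.2722 = 161.6 W
From the inner boundary to the aerogel blanket/expanded polystyrene interface, ΣR_partial = 0.2245 K/W.
T_interface = T_in − Q·ΣR_partial = 323.9 K − (161.6)(0.2245) = 287.6 K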